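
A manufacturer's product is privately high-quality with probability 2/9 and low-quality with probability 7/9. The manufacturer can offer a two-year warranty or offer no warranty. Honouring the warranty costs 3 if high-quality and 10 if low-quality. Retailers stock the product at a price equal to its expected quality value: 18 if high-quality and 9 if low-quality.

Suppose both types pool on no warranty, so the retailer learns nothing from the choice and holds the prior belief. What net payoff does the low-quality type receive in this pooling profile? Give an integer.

Pooled price = 2/9·18 + 7/9·9 = 11.
low-quality pays no cost for no warranty, so net payoff = 11.

11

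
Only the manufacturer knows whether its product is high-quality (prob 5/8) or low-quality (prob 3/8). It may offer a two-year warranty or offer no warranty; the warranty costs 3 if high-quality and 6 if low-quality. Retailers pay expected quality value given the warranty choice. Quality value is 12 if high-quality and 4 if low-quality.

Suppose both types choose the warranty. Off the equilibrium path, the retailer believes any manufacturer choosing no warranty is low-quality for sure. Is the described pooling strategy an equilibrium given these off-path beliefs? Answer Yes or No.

On path, the retailer holds the prior and pays 5/8·12 + 3/8·4 = 9. Off path (no warranty), believing low-quality, it pays 4.
high-quality: the warranty nets 9 − 3 = 6; no warranty nets 4. high-quality stays.
low-quality: the warranty nets 9 − 6 = 3; no warranty nets 4. low-quality would deviate.
A type deviates, so pooling fails.

No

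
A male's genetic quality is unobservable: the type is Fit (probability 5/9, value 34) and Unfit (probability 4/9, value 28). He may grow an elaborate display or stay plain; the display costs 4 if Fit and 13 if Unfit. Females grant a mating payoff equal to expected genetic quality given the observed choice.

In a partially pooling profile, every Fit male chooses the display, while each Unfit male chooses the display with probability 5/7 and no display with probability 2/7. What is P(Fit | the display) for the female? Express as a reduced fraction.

P(the display) = (5/9)·1 + (4/9)·(5/7) = 55/63.
By Bayes' rule, P(Fit | the display) = (5/9) / (55/63) = 7/11.

7/11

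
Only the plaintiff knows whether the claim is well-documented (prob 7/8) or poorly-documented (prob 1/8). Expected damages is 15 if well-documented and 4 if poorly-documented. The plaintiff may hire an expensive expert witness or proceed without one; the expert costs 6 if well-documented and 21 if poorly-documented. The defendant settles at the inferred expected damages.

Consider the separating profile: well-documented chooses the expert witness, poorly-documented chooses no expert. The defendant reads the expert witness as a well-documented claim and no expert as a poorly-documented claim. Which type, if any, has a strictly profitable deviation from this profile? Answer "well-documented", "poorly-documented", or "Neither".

The expert witness pays 15; no expert pays 4.
well-documented: assigned the expert witness, nets 15 − 6 = 9; deviating to no expert nets 4.
poorly-documented: assigned no expert, nets 4; deviating to the expert witness nets 15 − 21 = -6.
Both types strictly prefer their assigned action; no profitable deviation.

Neither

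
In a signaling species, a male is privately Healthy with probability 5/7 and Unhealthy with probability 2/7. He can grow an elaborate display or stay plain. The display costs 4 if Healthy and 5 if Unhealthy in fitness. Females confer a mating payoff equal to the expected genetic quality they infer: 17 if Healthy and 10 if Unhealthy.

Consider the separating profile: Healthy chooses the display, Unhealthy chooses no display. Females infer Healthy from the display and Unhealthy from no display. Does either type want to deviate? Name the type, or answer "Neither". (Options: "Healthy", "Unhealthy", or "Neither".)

The display pays 17; no display pays 10.
Healthy: assigned the display, nets 17 − 4 = 13; deviating to no display nets 10.
Unhealthy: assigned no display, nets 10; deviating to the display nets 17 − 5 = 12.
The Unhealthy type gains 2 by deviating.

Unhealthy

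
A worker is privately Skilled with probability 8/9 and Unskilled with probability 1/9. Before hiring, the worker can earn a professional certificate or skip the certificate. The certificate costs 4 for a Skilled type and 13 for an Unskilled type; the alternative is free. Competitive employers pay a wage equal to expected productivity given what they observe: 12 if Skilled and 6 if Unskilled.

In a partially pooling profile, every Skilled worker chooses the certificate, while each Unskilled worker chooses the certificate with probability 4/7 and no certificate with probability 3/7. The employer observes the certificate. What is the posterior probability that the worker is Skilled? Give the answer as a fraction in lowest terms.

14/15

P(the certificate) = (8/9)·1 + (1/9)·(4/7) = 20/21.
By Bayes' rule, P(Skilled | the certificate) = (8/9) / (20/21) = 14/15.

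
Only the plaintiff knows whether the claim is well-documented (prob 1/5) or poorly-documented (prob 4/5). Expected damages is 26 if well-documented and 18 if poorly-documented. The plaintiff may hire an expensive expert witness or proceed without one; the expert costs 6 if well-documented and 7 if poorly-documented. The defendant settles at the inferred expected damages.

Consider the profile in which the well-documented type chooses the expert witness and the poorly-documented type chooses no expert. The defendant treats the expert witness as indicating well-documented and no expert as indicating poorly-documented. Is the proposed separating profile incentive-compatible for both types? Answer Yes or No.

No

Under these beliefs, the expert witness earns settlement 26 and no expert earns settlement 18.
well-documented: the expert witness nets 26 − 6 = 20; no expert nets 18. well-documented prefers the expert witness.
poorly-documented: the expert witness nets 26 − 7 = 19; no expert nets 18. poorly-documented would deviate to the expert witness.
poorly-documented has a profitable deviation, so the profile is not an equilibrium.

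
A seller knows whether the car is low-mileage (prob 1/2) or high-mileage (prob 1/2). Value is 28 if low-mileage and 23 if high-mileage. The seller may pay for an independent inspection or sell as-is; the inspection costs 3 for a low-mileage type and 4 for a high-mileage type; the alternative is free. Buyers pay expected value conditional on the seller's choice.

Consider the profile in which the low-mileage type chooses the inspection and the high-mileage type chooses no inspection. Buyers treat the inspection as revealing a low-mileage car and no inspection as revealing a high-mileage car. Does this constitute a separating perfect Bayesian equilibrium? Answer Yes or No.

No

Under these beliefs, the inspection earns price 28 and no inspection earns price 23.
low-mileage: the inspection nets 28 − 3 = 25; no inspection nets 23. low-mileage prefers the inspection.
high-mileage: the inspection nets 28 − 4 = 24; no inspection nets 23. high-mileage would deviate to the inspection.
high-mileage has a profitable deviation, so the profile is not an equilibrium.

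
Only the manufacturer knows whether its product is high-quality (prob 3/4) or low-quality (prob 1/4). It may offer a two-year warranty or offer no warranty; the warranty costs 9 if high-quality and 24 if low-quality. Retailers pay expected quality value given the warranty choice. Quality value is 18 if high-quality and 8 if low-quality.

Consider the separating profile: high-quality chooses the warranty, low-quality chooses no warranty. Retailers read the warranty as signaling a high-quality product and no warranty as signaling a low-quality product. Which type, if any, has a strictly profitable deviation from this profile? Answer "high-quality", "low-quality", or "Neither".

Neither

The warranty pays 18; no warranty pays 8.
high-quality: assigned the warranty, nets 18 − 9 = 9; deviating to no warranty nets 8.
low-quality: assigned no warranty, nets 8; deviating to the warranty nets 18 − 24 = -6.
Both types strictly prefer their assigned action; no profitable deviation.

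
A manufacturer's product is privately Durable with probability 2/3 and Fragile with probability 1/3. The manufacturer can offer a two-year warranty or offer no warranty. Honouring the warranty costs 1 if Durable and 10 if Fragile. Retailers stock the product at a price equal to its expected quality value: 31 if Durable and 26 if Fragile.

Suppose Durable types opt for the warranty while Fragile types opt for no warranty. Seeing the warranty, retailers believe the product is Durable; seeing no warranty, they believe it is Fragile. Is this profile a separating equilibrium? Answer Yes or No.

Under these beliefs, the warranty earns price 31 and no warranty earns price 26.
Durable: the warranty nets 31 − 1 = 30; no warranty nets 26. Durable prefers the warranty.
Fragile: the warranty nets 31 − 10 = 21; no warranty nets 26. Fragile prefers no warranty.
Neither type deviates, so the separating profile is an equilibrium.

Yes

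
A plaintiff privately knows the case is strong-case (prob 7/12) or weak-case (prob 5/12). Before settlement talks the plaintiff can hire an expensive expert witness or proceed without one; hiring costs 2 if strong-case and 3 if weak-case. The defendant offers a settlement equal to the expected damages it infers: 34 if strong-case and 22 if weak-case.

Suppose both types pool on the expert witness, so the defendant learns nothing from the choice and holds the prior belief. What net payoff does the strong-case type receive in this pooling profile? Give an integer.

Pooled settlement = 7/12·34 + 5/12·22 = 29.
strong-case pays cost 2 for the expert witness, so net payoff = 29 − 2 = 27.

27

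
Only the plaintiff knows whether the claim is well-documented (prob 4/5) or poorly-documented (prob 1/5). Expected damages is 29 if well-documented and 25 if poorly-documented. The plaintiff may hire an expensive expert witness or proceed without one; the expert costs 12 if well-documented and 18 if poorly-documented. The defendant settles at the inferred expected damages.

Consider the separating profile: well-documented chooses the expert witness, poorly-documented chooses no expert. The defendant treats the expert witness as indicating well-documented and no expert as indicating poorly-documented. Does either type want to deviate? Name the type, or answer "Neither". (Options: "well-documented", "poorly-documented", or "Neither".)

well-documented

The expert witness pays 29; no expert pays 25.
well-documented: assigned the expert witness, nets 29 − 12 = 17; deviating to no expert nets 25.
poorly-documented: assigned no expert, nets 25; deviating to the expert witness nets 29 − 18 = 11.
The well-documented type gains 8 by deviating.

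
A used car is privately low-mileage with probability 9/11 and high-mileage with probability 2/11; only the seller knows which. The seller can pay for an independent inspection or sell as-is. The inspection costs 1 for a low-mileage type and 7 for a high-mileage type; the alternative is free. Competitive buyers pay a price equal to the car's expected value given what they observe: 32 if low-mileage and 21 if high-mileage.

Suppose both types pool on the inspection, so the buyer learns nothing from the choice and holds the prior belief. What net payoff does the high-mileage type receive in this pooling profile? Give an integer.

23

Pooled price = 9/11·32 + 2/11·21 = 30.
high-mileage pays cost 7 for the inspection, so net payoff = 30 − 7 = 23.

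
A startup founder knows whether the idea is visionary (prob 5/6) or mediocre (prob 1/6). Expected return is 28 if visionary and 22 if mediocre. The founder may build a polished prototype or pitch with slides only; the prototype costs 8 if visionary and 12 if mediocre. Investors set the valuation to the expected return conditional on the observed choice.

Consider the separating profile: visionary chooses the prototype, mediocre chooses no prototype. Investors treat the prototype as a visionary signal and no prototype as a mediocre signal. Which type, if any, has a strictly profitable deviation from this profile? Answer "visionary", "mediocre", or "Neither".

visionary

The prototype pays 28; no prototype pays 22.
visionary: assigned the prototype, nets 28 − 8 = 20; deviating to no prototype nets 22.
mediocre: assigned no prototype, nets 22; deviating to the prototype nets 28 − 12 = 16.
The visionary type gains 2 by deviating.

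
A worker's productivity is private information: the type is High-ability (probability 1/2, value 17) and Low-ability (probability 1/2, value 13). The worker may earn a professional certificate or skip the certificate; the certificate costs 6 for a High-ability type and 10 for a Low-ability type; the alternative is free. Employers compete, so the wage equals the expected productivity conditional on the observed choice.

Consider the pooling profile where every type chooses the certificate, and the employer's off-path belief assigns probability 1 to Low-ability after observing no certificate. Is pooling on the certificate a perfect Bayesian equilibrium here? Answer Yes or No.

No

On path, the employer holds the prior and pays 1/2·17 + 1/2·13 = 15. Off path (no certificate), believing Low-ability, it pays 13.
High-ability: the certificate nets 15 − 6 = 9; no certificate nets 13. High-ability would deviate.
Low-ability: the certificate nets 15 − 10 = 5; no certificate nets 13. Low-ability would deviate.
A type deviates, so pooling fails.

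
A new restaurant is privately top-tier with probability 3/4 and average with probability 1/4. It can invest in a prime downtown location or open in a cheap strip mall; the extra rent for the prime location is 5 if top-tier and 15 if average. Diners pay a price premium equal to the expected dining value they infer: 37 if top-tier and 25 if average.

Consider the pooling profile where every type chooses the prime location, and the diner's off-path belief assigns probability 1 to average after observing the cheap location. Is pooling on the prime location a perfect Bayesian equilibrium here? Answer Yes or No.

On path, the diner holds the prior and pays 3/4·37 + 1/4·25 = 34. Off path (the cheap location), believing average, it pays 25.
top-tier: the prime location nets 34 − 5 = 29; the cheap location nets 25. top-tier stays.
average: the prime location nets 34 − 15 = 19; the cheap location nets 25. average would deviate.
A type deviates, so pooling fails.

No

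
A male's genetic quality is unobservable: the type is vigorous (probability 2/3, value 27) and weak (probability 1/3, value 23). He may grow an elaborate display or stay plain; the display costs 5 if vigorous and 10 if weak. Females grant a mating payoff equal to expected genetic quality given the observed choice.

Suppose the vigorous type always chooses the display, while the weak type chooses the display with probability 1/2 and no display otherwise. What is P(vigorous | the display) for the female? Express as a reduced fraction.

4/5

P(the display) = (2/3)·1 + (1/3)·(1/2) = 5/6.
By Bayes' rule, P(vigorous | the display) = (2/3) / (5/6) = 4/5.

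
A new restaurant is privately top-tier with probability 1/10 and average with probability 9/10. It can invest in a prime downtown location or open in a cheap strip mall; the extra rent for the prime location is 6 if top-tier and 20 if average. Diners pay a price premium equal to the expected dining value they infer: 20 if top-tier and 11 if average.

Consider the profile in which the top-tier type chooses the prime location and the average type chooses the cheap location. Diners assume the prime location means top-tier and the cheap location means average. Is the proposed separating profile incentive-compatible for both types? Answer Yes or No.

Yes

Under these beliefs, the prime location earns price premium 20 and the cheap location earns price premium 11.
top-tier: the prime location nets 20 − 6 = 14; the cheap location nets 11. top-tier prefers the prime location.
average: the prime location nets 20 − 20 = 0; the cheap location nets 11. average prefers the cheap location.
Neither type deviates, so the separating profile is an equilibrium.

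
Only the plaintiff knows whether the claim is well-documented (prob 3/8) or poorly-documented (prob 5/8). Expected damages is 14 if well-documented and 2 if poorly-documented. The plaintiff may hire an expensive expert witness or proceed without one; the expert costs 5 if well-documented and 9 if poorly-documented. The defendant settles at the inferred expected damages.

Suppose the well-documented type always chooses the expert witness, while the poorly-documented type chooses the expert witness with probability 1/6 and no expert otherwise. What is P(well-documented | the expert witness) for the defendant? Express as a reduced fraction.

18/23

P(the expert witness) = (3/8)·1 + (5/8)·(1/6) = 23/48.
By Bayes' rule, P(well-documented | the expert witness) = (3/8) / (23/48) = 18/23.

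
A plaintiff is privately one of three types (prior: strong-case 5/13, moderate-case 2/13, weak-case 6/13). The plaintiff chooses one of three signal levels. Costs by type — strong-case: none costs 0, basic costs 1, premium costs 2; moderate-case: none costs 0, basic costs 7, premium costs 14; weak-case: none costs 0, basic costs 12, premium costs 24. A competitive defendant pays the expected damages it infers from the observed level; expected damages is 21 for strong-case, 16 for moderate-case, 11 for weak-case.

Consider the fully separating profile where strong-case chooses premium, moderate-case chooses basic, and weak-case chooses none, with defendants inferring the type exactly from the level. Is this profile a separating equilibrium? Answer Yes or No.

Separating settlements: premium → 21, basic → 16, none → 11.
strong-case (assigned premium): none: 11 − 0 = 11; basic: 16 − 1 = 15; premium: 21 − 2 = 19. strong-case stays.
moderate-case (assigned basic): none: 11 − 0 = 11; basic: 16 − 7 = 9; premium: 21 − 14 = 7. moderate-case prefers none.
weak-case (assigned none): none: 11 − 0 = 11; basic: 16 − 12 = 4; premium: 21 − 24 = -3. weak-case stays.
At least one type deviates; the separating profile fails.

No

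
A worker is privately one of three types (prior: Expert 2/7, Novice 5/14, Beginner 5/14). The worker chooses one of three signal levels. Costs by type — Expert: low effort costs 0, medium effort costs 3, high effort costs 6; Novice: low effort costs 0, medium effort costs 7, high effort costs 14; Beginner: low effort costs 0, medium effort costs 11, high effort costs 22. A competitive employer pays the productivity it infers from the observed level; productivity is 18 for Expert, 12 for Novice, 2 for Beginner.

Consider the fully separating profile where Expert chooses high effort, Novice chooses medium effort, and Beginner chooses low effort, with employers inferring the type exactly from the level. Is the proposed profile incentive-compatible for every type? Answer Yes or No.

Yes

Separating wages: high effort → 18, medium effort → 12, low effort → 2.
Expert (assigned high effort): low effort: 2 − 0 = 2; medium effort: 12 − 3 = 9; high effort: 18 − 6 = 12. Expert stays.
Novice (assigned medium effort): low effort: 2 − 0 = 2; medium effort: 12 − 7 = 5; high effort: 18 − 14 = 4. Novice stays.
Beginner (assigned low effort): low effort: 2 − 0 = 2; medium effort: 12 − 11 = 1; high effort: 18 − 22 = -4. Beginner stays.
Every type prefers its assigned level; separation holds.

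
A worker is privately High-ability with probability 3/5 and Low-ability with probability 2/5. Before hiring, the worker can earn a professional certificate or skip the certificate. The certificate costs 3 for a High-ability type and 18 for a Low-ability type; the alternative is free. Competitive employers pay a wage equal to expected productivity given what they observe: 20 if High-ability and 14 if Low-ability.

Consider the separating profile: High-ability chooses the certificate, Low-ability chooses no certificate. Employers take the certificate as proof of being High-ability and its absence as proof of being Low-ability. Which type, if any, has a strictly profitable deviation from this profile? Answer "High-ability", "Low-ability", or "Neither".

Neither

The certificate pays 20; no certificate pays 14.
High-ability: assigned the certificate, nets 20 − 3 = 17; deviating to no certificate nets 14.
Low-ability: assigned no certificate, nets 14; deviating to the certificate nets 20 − 18 = 2.
Both types strictly prefer their assigned action; no profitable deviation.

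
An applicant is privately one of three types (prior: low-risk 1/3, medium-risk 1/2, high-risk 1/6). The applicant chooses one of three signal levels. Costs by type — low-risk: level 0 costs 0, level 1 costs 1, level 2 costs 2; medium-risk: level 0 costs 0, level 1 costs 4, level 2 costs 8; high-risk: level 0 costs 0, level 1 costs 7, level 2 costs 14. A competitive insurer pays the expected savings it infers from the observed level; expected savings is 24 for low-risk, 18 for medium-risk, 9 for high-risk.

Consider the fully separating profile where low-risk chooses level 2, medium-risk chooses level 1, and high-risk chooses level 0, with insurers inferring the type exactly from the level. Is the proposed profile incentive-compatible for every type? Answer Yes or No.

No

Separating rebates: level 2 → 24, level 1 → 18, level 0 → 9.
low-risk (assigned level 2): level 0: 9 − 0 = 9; level 1: 18 − 1 = 17; level 2: 24 − 2 = 22. low-risk stays.
medium-risk (assigned level 1): level 0: 9 − 0 = 9; level 1: 18 − 4 = 14; level 2: 24 − 8 = 16. medium-risk prefers level 2.
high-risk (assigned level 0): level 0: 9 − 0 = 9; level 1: 18 − 7 = 11; level 2: 24 − 14 = 10. high-risk prefers level 1.
At least one type deviates; the separating profile fails.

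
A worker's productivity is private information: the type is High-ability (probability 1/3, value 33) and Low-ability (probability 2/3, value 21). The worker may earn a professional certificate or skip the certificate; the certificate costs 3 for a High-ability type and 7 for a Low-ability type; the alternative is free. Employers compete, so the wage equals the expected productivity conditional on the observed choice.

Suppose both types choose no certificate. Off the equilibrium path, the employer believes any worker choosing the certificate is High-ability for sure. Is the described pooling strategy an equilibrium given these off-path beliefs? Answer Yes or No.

On path, the employer holds the prior and pays 1/3·33 + 2/3·21 = 25. Off path (the certificate), believing High-ability, it pays 33.
High-ability: no certificate nets 25; the certificate nets 33 − 3 = 30. High-ability would deviate.
Low-ability: no certificate nets 25; the certificate nets 33 − 7 = 26. Low-ability would deviate.
A type deviates, so pooling fails.

No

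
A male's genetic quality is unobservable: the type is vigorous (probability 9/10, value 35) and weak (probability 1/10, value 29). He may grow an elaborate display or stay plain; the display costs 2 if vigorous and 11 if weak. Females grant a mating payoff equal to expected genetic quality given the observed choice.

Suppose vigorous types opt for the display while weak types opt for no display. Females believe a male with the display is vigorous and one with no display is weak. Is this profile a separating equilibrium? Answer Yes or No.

Yes

Under these beliefs, the display earns mating payoff 35 and no display earns mating payoff 29.
vigorous: the display nets 35 − 2 = 33; no display nets 29. vigorous prefers the display.
weak: the display nets 35 − 11 = 24; no display nets 29. weak prefers no display.
Neither type deviates, so the separating profile is an equilibrium.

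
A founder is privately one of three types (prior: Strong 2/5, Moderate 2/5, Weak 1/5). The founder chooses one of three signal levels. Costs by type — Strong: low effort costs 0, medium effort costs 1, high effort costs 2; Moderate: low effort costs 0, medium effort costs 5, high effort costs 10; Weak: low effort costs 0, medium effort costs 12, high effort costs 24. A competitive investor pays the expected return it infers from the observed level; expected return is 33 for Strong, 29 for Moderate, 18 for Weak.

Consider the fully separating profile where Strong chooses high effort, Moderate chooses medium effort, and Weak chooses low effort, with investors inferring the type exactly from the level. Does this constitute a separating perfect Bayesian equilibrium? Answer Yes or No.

Separating valuations: high effort → 33, medium effort → 29, low effort → 18.
Strong (assigned high effort): low effort: 18 − 0 = 18; medium effort: 29 − 1 = 28; high effort: 33 − 2 = 31. Strong stays.
Moderate (assigned medium effort): low effort: 18 − 0 = 18; medium effort: 29 − 5 = 24; high effort: 33 − 10 = 23. Moderate stays.
Weak (assigned low effort): low effort: 18 − 0 = 18; medium effort: 29 − 12 = 17; high effort: 33 − 24 = 9. Weak stays.
Every type prefers its assigned level; separation holds.

Yes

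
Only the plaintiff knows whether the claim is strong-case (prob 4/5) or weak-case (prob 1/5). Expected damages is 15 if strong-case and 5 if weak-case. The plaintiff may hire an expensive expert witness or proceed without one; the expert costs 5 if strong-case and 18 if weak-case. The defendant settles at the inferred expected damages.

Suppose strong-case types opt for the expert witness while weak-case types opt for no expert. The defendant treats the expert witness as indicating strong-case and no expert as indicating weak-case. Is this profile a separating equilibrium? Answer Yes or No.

Under these beliefs, the expert witness earns settlement 15 and no expert earns settlement 5.
strong-case: the expert witness nets 15 − 5 = 10; no expert nets 5. strong-case prefers the expert witness.
weak-case: the expert witness nets 15 − 18 = -3; no expert nets 5. weak-case prefers no expert.
Neither type deviates, so the separating profile is an equilibrium.

Yes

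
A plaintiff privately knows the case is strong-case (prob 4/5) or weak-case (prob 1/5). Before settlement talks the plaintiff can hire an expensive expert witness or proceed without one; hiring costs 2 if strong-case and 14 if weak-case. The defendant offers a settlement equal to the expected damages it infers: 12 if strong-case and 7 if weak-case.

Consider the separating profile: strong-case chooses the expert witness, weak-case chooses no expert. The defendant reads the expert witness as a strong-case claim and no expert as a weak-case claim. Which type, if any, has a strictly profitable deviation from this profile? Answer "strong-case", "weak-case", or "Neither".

Neither

The expert witness pays 12; no expert pays 7.
strong-case: assigned the expert witness, nets 12 − 2 = 10; deviating to no expert nets 7.
weak-case: assigned no expert, nets 7; deviating to the expert witness nets 12 − 14 = -2.
Both types strictly prefer their assigned action; no profitable deviation.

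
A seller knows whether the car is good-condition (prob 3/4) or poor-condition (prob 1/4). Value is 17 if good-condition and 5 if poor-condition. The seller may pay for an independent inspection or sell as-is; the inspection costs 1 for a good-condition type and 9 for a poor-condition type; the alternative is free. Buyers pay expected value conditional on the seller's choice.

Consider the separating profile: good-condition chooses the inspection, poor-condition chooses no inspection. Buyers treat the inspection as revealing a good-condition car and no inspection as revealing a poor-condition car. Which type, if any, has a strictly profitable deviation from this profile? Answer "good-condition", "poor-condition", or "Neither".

poor-condition

The inspection pays 17; no inspection pays 5.
good-condition: assigned the inspection, nets 17 − 1 = 16; deviating to no inspection nets 5.
poor-condition: assigned no inspection, nets 5; deviating to the inspection nets 17 − 9 = 8.
The poor-condition type gains 3 by deviating.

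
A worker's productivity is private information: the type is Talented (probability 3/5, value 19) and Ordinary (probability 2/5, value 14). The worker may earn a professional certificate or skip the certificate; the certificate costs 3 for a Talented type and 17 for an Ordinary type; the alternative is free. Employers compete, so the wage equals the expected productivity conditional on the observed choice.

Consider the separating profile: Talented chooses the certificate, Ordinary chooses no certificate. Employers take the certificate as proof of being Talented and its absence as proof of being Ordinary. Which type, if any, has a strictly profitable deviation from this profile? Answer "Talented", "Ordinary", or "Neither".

The certificate pays 19; no certificate pays 14.
Talented: assigned the certificate, nets 19 − 3 = 16; deviating to no certificate nets 14.
Ordinary: assigned no certificate, nets 14; deviating to the certificate nets 19 − 17 = 2.
Both types strictly prefer their assigned action; no profitable deviation.

Neither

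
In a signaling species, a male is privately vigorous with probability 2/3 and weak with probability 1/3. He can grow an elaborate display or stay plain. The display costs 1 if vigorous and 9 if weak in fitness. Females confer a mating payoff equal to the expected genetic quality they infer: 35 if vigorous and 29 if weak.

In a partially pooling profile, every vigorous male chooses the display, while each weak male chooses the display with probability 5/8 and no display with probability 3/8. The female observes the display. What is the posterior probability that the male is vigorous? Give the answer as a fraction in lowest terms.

16/21

P(the display) = (2/3)·1 + (1/3)·(5/8) = 7/8.
By Bayes' rule, P(vigorous | the display) = (2/3) / (7/8) = 16/21.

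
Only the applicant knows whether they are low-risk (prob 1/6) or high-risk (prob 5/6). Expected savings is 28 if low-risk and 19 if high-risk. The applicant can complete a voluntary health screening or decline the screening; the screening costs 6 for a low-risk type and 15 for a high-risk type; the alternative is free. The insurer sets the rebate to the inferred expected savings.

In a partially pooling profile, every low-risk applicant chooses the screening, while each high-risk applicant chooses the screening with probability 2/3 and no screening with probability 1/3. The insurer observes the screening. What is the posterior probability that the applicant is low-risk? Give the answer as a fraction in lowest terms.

P(the screening) = (1/6)·1 + (5/6)·(2/3) = 13/18.
By Bayes' rule, P(low-risk | the screening) = (1/6) / (13/18) = 3/13.

3/13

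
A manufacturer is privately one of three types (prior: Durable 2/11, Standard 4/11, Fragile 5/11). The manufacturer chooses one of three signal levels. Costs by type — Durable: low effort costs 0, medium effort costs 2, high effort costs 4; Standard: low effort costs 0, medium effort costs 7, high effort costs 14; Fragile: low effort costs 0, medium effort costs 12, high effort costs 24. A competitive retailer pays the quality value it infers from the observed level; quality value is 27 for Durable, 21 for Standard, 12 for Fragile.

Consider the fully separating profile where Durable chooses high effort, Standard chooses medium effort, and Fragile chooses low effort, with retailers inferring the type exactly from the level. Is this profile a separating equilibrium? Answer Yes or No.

Yes

Separating prices: high effort → 27, medium effort → 21, low effort → 12.
Durable (assigned high effort): low effort: 12 − 0 = 12; medium effort: 21 − 2 = 19; high effort: 27 − 4 = 23. Durable stays.
Standard (assigned medium effort): low effort: 12 − 0 = 12; medium effort: 21 − 7 = 14; high effort: 27 − 14 = 13. Standard stays.
Fragile (assigned low effort): low effort: 12 − 0 = 12; medium effort: 21 − 12 = 9; high effort: 27 − 24 = 3. Fragile stays.
Every type prefers its assigned level; separation holds.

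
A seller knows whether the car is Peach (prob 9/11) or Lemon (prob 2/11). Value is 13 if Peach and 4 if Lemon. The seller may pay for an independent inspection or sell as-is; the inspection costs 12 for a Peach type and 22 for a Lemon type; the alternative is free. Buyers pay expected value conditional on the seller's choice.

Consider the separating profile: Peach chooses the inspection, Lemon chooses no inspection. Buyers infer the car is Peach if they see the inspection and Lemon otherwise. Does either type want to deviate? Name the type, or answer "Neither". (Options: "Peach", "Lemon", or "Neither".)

Peach

The inspection pays 13; no inspection pays 4.
Peach: assigned the inspection, nets 13 − 12 = 1; deviating to no inspection nets 4.
Lemon: assigned no inspection, nets 4; deviating to the inspection nets 13 − 22 = -9.
The Peach type gains 3 by deviating.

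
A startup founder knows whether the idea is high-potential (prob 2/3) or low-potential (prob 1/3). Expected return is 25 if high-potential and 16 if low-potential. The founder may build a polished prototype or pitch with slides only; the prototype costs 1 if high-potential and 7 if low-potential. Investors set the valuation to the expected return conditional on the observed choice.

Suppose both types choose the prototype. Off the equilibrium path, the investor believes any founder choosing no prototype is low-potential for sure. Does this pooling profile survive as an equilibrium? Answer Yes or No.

No

On path, the investor holds the prior and pays 2/3·25 + 1/3·16 = 22. Off path (no prototype), believing low-potential, it pays 16.
high-potential: the prototype nets 22 − 1 = 21; no prototype nets 16. high-potential stays.
low-potential: the prototype nets 22 − 7 = 15; no prototype nets 16. low-potential would deviate.
A type deviates, so pooling fails.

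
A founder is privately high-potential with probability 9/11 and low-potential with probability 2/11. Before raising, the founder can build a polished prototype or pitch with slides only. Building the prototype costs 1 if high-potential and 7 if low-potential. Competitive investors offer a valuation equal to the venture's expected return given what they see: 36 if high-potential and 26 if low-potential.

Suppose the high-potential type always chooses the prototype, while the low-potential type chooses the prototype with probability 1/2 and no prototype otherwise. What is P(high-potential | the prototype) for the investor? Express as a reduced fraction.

9/10

P(the prototype) = (9/11)·1 + (2/11)·(1/2) = 10/11.
By Bayes' rule, P(high-potential | the prototype) = (9/11) / (10/11) = 9/10.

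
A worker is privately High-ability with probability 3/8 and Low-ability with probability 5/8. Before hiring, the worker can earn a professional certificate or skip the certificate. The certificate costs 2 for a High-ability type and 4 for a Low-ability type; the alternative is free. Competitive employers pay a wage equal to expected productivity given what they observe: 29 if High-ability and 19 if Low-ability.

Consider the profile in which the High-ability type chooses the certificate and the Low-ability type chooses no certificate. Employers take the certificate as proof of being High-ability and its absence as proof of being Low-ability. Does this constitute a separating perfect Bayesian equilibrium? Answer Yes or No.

Under these beliefs, the certificate earns wage 29 and no certificate earns wage 19.
High-ability: the certificate nets 29 − 2 = 27; no certificate nets 19. High-ability prefers the certificate.
Low-ability: the certificate nets 29 − 4 = 25; no certificate nets 19. Low-ability would deviate to the certificate.
Low-ability has a profitable deviation, so the profile is not an equilibrium.

No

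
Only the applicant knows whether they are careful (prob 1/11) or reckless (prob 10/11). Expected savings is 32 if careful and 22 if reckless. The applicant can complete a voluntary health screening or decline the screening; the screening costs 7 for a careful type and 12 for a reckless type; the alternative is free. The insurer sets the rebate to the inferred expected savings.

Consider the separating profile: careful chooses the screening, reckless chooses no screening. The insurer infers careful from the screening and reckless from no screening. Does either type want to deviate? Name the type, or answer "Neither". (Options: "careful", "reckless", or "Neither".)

Neither

The screening pays 32; no screening pays 22.
careful: assigned the screening, nets 32 − 7 = 25; deviating to no screening nets 22.
reckless: assigned no screening, nets 22; deviating to the screening nets 32 − 12 = 20.
Both types strictly prefer their assigned action; no profitable deviation.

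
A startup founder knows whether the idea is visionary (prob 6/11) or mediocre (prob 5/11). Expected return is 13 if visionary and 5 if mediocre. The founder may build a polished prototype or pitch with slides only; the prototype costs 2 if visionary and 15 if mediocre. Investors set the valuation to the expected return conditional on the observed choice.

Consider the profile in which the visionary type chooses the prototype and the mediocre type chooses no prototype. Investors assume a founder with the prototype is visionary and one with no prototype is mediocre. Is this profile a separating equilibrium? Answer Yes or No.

Yes

Under these beliefs, the prototype earns valuation 13 and no prototype earns valuation 5.
visionary: the prototype nets 13 − 2 = 11; no prototype nets 5. visionary prefers the prototype.
mediocre: the prototype nets 13 − 15 = -2; no prototype nets 5. mediocre prefers no prototype.
Neither type deviates, so the separating profile is an equilibrium.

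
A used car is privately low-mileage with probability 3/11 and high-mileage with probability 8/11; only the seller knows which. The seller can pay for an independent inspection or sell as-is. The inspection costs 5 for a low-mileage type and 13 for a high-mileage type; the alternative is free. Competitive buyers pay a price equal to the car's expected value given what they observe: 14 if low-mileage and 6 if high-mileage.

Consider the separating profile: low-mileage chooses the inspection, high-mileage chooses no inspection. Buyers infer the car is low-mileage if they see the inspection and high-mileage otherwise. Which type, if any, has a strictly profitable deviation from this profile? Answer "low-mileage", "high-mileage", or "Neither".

The inspection pays 14; no inspection pays 6.
low-mileage: assigned the inspection, nets 14 − 5 = 9; deviating to no inspection nets 6.
high-mileage: assigned no inspection, nets 6; deviating to the inspection nets 14 − 13 = 1.
Both types strictly prefer their assigned action; no profitable deviation.

Neither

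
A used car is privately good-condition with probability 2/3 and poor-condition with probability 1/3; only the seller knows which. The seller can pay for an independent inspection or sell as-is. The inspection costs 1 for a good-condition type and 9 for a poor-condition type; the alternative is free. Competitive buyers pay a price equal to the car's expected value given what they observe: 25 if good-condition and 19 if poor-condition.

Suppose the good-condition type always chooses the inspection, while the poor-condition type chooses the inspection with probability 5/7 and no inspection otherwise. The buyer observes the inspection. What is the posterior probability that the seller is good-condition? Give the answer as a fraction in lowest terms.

P(the inspection) = (2/3)·1 + (1/3)·(5/7) = 19/21.
By Bayes' rule, P(good-condition | the inspection) = (2/3) / (19/21) = 14/19.

14/19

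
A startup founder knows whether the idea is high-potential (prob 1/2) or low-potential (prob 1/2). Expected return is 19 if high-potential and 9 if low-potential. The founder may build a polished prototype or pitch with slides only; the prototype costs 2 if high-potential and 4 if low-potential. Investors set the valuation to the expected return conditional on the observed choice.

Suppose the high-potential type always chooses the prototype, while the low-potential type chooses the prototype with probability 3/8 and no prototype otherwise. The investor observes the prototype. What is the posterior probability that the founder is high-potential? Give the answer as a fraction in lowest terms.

8/11

P(the prototype) = (1/2)·1 + (1/2)·(3/8) = 11/16.
By Bayes' rule, P(high-potential | the prototype) = (1/2) / (11/16) = 8/11.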